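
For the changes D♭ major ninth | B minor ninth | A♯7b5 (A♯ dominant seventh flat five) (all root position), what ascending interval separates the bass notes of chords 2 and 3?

The roots are B and A♯.
B up to A♯ spans 7 letter names and 11 semitones — a major seventh.

major seventh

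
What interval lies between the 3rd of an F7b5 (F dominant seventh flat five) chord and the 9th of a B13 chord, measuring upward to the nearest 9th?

The 3rd of F7b5 (F dominant seventh flat five) is A; the 9th of B13 is C#.
Counting 3 letters and 4 half steps from A gives a major third.

M3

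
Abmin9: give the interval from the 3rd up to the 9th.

Abmin9: Ab, Cb, Eb, Gb, Bb.
The 3rd is Cb and the 9th is Bb.
Counting 7 letters and 11 half steps from Cb gives a major seventh.

major seventh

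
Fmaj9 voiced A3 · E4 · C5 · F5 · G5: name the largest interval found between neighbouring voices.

Adjacent intervals: A3→E4 = perfect fifth; E4→C5 = minor sixth; C5→F5 = perfect fourth; F5→G5 = major second.
The largest is E4 to C5, a minor sixth (8 semitones).

m6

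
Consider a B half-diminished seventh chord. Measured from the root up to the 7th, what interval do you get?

B half-diminished seventh is spelled B–D–F–A.
Root = B; 7th = A.
B up to A is 10 semitones, a half step narrower than a major seventh, so the interval is minor.

minor 7th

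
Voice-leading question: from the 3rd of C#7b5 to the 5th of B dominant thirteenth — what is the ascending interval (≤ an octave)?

C#7b5 has E# as its 3rd, and B dominant thirteenth has F# as its 5th.
From E# to F#: 1 semitone over a second = minor.

m2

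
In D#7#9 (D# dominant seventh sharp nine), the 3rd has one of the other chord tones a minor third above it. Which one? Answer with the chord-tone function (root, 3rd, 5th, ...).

5th

D#7#9 is spelled D#-F##-A#-C#-E##.
The 3rd is F##. A minor third above F## is A#.
A# is the chord's 5th.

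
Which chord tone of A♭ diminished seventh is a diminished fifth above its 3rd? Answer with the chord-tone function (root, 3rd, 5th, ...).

7th

The chord tones of A♭dim7 (A♭ diminished seventh) are A♭-C♭-E𝄫-G𝄫.
The 3rd is C♭. A diminished fifth above C♭ is G𝄫.
G𝄫 is the chord's 7th.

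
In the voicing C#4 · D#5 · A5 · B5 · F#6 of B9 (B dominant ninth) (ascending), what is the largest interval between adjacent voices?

Adjacent intervals: C#4→D#5 = major ninth; D#5→A5 = diminished fifth; A5→B5 = major second; B5→F#6 = perfect fifth.
The largest is C#4 to D#5, a major ninth (14 semitones).

major ninth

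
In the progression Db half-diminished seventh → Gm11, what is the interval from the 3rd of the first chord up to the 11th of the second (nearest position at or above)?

augmented 5th

Db half-diminished seventh has Fb as its 3rd, and Gm11 has C as its 11th.
5 letter names make it a fifth; at 8 semitones (a half step wider than perfect) the quality is augmented.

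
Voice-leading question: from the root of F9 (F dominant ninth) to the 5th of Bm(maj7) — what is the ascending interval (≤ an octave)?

F9 (F dominant ninth) has F as its root, and Bm(maj7) has F# as its 5th.
From F to F#: 1 semitone over a unison = augmented.

A1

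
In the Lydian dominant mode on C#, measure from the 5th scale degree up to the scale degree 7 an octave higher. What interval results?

Spelling the Lydian dominant mode on C#: C# D# E# F## G# A# B.
The 5th scale degree is G# and the scale degree 7 (up an octave) is B.
10 letter names make it a tenth; at 15 semitones (a half step narrower than major) the quality is minor.

m10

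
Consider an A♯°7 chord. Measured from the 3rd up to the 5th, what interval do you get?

minor third

A♯ diminished seventh is spelled A♯–C♯–E–G.
That puts C♯ below E.
From C♯ to E: 3 semitones over a third = minor.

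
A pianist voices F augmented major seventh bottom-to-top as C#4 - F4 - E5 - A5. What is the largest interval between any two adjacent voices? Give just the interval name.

major 7th

Adjacent intervals: C#4→F4 = diminished fourth; F4→E5 = major seventh; E5→A5 = perfect fourth.
The largest is F4 to E5, a major seventh (11 semitones).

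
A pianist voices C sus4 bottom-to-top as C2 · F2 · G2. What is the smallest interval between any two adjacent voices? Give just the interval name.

Adjacent intervals: C2→F2 = perfect fourth; F2→G2 = major second.
The smallest is F2 to G2, a major second (2 semitones).

major 2nd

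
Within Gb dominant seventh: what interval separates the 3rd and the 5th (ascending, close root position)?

minor third

Spelling the chord: Gb-Bb-Db-Fb.
That puts Bb below Db.
From Bb to Db: 3 semitones over a third = minor.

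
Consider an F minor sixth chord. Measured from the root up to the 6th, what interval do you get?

M6

The chord tones of Fm6 are F, Ab, C, D.
So we need the interval from F up to D.
From F to D is 9 semitones, exactly the major sixth.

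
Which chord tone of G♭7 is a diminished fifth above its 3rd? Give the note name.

G♭ dominant seventh: G♭-B♭-D♭-F♭.
The 3rd is B♭. A diminished fifth above B♭ is F♭.
F♭ is the chord's 7th.

Fb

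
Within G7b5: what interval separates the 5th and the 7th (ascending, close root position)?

M3

The chord tones of G7b5 (G dominant seventh flat five) are G, B, Db, F.
That puts Db below F.
Db up to F spans 3 letter names and 4 semitones — a major third.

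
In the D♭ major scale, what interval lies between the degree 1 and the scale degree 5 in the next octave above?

perfect twelfth

Spelling the D♭ major scale: D♭ E♭ F G♭ A♭ B♭ C.
That puts D♭ below A♭.
D♭ up to A♭ spans 12 letter names and 19 semitones — a perfect twelfth.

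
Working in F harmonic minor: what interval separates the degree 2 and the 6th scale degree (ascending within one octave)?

diminished 5th

F harmonic minor: F G A♭ B♭ C D♭ E.
Degree 2 = G; 6th degree = D♭.
5 letter names make it a fifth; at 6 semitones (a half step narrower than perfect) the quality is diminished.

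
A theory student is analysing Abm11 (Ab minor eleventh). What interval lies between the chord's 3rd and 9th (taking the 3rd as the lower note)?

Ab minor eleventh: Ab, Cb, Eb, Gb, Bb, Db.
So we need the interval from Cb up to Bb.
Counting 7 letters and 11 half steps from Cb gives a major seventh.

major seventh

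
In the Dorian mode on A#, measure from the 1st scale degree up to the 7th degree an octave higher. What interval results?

A# dorian: A# B# C# D# E# F## G#.
That puts A# below G#.
14 letter names make it a fourteenth; at 22 semitones (a half step narrower than major) the quality is minor.

minor 14th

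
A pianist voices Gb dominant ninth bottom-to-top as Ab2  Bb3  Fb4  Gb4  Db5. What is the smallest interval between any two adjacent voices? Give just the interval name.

M2

Adjacent intervals: Ab2→Bb3 = major ninth; Bb3→Fb4 = diminished fifth; Fb4→Gb4 = major second; Gb4→Db5 = perfect fifth.
The smallest is Fb4 to Gb4, a major second (2 semitones).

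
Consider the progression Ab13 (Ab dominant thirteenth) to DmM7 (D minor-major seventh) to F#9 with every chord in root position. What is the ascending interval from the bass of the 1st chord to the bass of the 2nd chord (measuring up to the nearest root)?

The roots are Ab and D.
Ab up to D is 6 semitones, a half step wider than a perfect fourth, so the interval is augmented.

augmented 4th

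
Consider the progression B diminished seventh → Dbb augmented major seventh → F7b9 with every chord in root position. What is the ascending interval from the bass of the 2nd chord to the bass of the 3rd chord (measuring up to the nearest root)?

The roots are Dbb and F.
From Dbb to F: 5 semitones over a third = augmented.

augmented third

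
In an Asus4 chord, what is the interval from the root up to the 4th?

perfect fourth

Asus4: A-D-E.
Root = A; 4th = D.
A up to D spans 4 letter names and 5 semitones — a perfect fourth.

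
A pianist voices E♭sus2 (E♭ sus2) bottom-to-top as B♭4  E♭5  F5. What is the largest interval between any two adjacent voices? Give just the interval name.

Adjacent intervals: B♭4→E♭5 = perfect fourth; E♭5→F5 = major second.
The largest is B♭4 to E♭5, a perfect fourth (5 semitones).

perfect fourth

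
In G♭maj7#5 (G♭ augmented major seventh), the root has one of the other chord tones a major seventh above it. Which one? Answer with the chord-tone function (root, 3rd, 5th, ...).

7th

G♭ augmented major seventh is spelled G♭-B♭-D-F.
The root is G♭. A major seventh above G♭ is F.
F is the chord's 7th.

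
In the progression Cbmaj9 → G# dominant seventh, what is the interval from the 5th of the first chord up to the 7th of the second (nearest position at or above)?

Cbmaj9 has Gb as its 5th, and G# dominant seventh has F# as its 7th.
7 letter names make it a seventh; at 12 semitones (a half step wider than major) the quality is augmented.

augmented 7th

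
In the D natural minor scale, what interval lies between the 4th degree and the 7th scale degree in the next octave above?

P11

Spelling the D natural minor scale: D E F G A Bb C.
That puts G below C.
G up to C spans 11 letter names and 17 semitones — a perfect eleventh.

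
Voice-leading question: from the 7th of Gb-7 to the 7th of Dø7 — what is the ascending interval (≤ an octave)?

The 7th of Gb-7 is Fb; the 7th of Dø7 is C.
Fb up to C is 8 semitones, a half step wider than a perfect fifth, so the interval is augmented.

augmented fifth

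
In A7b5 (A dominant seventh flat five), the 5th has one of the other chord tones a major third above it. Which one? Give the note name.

G

A7b5 (A dominant seventh flat five) is spelled A–C♯–E♭–G.
The 5th is E♭. A major third above E♭ is G.
G is the chord's 7th.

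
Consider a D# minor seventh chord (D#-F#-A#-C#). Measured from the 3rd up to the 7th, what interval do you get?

That puts F# below C#.
Counting 5 letters and 7 half steps from F# gives a perfect fifth.

perfect fifth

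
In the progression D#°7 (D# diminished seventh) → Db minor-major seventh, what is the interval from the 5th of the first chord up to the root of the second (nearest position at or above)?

diminished fourth

D#°7 (D# diminished seventh) has A as its 5th, and Db minor-major seventh has Db as its root.
A up to Db is 4 semitones, a half step narrower than a perfect fourth, so the interval is diminished.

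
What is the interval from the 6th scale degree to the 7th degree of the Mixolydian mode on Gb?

minor 2nd

Spelling the Mixolydian mode on Gb: Gb Ab Bb Cb Db Eb Fb.
The 6th scale degree is Eb and the degree 7 is Fb.
From Eb to Fb: 1 semitone over a second = minor.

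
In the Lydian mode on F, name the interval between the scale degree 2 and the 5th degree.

P4

Spelling the Lydian mode on F: F G A B C D E.
That puts G below C.
Counting 4 letters and 5 half steps from G gives a perfect fourth.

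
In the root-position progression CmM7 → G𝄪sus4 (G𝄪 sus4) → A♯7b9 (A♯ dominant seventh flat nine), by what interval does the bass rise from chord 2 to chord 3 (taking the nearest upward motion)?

minor second

The roots are G𝄪 and A♯.
G𝄪 up to A♯ is 1 semitone, a half step narrower than a major second, so the interval is minor.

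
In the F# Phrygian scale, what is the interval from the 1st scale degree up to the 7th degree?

The scale runs F# G A B C# D E.
That puts F# below E.
From F# to E: 10 semitones over a seventh = minor.

m7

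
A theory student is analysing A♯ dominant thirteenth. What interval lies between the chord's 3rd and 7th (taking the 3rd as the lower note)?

A♯ dominant thirteenth is spelled A♯–C𝄪–E♯–G♯–B♯–F𝄪.
The 3rd is C𝄪 and the 7th is G♯.
5 letter names make it a fifth; at 6 semitones (a half step narrower than perfect) the quality is diminished.
This 3–7 tritone is the characteristic tension at the heart of the dominant sound.

diminished 5th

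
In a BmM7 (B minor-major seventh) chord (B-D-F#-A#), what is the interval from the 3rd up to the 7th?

A5

That puts D below A#.
5 letter names make it a fifth; at 8 semitones (a half step wider than perfect) the quality is augmented.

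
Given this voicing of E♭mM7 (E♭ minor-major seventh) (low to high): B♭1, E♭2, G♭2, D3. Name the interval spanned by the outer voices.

The outer voices are B♭1 and D3.
From B♭ to D is 16 semitones, exactly the major tenth.

major tenth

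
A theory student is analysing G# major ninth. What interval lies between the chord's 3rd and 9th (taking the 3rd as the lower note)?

Spelling the chord: G#, B#, D#, F##, A#.
That puts B# below A#.
B# up to A# is 10 semitones, a half step narrower than a major seventh, so the interval is minor.

minor seventh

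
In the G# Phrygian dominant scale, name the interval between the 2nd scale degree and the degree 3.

augmented second

The scale runs G# A B# C# D# E F#.
So we need the interval from A up to B#.
From A to B#: 3 semitones over a second = augmented.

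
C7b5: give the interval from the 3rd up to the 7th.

C7b5: C E Gb Bb.
That puts E below Bb.
E up to Bb is 6 semitones, a half step narrower than a perfect fifth, so the interval is diminished.

diminished fifth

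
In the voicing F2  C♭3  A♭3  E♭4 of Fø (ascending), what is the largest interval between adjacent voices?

Adjacent intervals: F2→C♭3 = diminished fifth; C♭3→A♭3 = major sixth; A♭3→E♭4 = perfect fifth.
The largest is C♭3 to A♭3, a major sixth (9 semitones).

M6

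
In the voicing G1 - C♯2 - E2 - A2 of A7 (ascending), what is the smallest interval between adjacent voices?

minor third

Adjacent intervals: G1→C♯2 = augmented fourth; C♯2→E2 = minor third; E2→A2 = perfect fourth.
The smallest is C♯2 to E2, a minor third (3 semitones).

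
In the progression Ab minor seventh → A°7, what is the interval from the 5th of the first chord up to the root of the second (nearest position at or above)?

The 5th of Ab minor seventh is Eb; the root of A°7 is A.
From Eb to A: 6 semitones over a fourth = augmented.

augmented fourth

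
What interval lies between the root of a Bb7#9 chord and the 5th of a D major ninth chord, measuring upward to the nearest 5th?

The root of Bb7#9 is Bb; the 5th of D major ninth is A.
Counting 7 letters and 11 half steps from Bb gives a major seventh.

major seventh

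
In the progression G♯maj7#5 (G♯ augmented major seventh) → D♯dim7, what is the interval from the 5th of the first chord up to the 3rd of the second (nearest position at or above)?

d3

G♯maj7#5 (G♯ augmented major seventh) has D𝄪 as its 5th, and D♯dim7 has F♯ as its 3rd.
D𝄪 up to F♯ is 2 semitones, a whole step narrower than a major third, so the interval is diminished.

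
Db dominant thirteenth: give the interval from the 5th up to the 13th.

Db13 is spelled Db F Ab Cb Eb Bb.
The 5th is Ab and the 13th is Bb.
From Ab to Bb is 14 semitones, exactly the major ninth.

major ninth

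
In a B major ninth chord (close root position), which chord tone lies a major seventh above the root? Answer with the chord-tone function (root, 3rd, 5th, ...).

7th

Spelling the chord: B-D♯-F♯-A♯-C♯.
The root is B. A major seventh above B is A♯.
A♯ is the chord's 7th.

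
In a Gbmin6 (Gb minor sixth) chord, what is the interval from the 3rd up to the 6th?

augmented fourth

Gb minor sixth: Gb-Bbb-Db-Eb.
That puts Bbb below Eb.
4 letter names make it a fourth; at 6 semitones (a half step wider than perfect) the quality is augmented.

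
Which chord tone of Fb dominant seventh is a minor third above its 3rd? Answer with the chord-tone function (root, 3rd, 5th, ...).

5th

Fb7 is spelled Fb, Ab, Cb, Ebb.
The 3rd is Ab. A minor third above Ab is Cb.
Cb is the chord's 5th.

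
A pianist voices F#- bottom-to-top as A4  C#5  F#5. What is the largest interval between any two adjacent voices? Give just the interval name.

Adjacent intervals: A4→C#5 = major third; C#5→F#5 = perfect fourth.
The largest is C#5 to F#5, a perfect fourth (5 semitones).

perfect fourth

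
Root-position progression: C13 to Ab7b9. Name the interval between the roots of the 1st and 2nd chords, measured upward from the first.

m6

The roots are C and Ab.
C up to Ab is 8 semitones, a half step narrower than a major sixth, so the interval is minor.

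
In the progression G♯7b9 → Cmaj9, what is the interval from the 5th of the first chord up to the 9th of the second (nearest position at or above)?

G♯7b9 has D♯ as its 5th, and Cmaj9 has D as its 9th.
From D♯ to D: 11 semitones over an octave = diminished.

diminished octave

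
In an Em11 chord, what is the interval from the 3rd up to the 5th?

Spelling the chord: E–G–B–D–F#–A.
That puts G below B.
From G to B is 4 semitones, exactly the major third.

M3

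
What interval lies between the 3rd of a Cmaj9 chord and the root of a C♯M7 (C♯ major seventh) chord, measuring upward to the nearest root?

major 6th

The 3rd of Cmaj9 is E; the root of C♯M7 (C♯ major seventh) is C♯.
Counting 6 letters and 9 half steps from E gives a major sixth.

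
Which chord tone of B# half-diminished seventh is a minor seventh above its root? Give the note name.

Spelling the chord: B# D# F# A#.
The root is B#. A minor seventh above B# is A#.
A# is the chord's 7th.

A#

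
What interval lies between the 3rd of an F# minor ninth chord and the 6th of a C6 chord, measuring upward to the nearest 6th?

perfect unison

The 3rd of F# minor ninth is A; the 6th of C6 is A.
A up to A spans 1 letter names and 0 semitones — a perfect unison.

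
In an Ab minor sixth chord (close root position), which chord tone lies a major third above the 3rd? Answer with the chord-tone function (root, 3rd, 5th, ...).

Ab minor sixth: Ab, Cb, Eb, F.
The 3rd is Cb. A major third above Cb is Eb.
Eb is the chord's 5th.

5th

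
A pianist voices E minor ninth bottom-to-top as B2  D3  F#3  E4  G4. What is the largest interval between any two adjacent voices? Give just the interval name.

minor seventh

Adjacent intervals: B2→D3 = minor third; D3→F#3 = major third; F#3→E4 = minor seventh; E4→G4 = minor third.
The largest is F#3 to E4, a minor seventh (10 semitones).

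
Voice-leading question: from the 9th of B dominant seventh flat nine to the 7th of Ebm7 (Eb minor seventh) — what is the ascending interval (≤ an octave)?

B dominant seventh flat nine has C as its 9th, and Ebm7 (Eb minor seventh) has Db as its 7th.
2 letter names make it a second; at 1 semitone (a half step narrower than major) the quality is minor.

m2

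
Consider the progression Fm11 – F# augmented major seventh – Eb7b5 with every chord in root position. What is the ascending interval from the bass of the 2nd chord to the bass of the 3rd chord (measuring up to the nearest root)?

diminished seventh

The roots are F# and Eb.
From F# to Eb: 9 semitones over a seventh = diminished.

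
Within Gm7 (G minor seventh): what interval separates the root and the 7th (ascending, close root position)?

minor seventh

G minor seventh: G, Bb, D, F.
That puts G below F.
G up to F is 10 semitones, a half step narrower than a major seventh, so the interval is minor.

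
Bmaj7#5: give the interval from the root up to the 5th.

B augmented major seventh is spelled B–D♯–F𝄪–A♯.
The root is B and the 5th is F𝄪.
From B to F𝄪: 8 semitones over a fifth = augmented.

augmented fifth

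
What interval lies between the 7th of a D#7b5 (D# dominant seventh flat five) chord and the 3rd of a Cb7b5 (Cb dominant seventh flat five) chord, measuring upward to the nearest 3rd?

diminished third

D#7b5 (D# dominant seventh flat five) has C# as its 7th, and Cb7b5 (Cb dominant seventh flat five) has Eb as its 3rd.
C# up to Eb is 2 semitones, a whole step narrower than a major third, so the interval is diminished.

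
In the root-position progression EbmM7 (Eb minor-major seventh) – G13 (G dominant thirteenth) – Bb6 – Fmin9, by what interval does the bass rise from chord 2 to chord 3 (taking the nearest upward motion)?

The roots are G and Bb.
3 letter names make it a third; at 3 semitones (a half step narrower than major) the quality is minor.

minor third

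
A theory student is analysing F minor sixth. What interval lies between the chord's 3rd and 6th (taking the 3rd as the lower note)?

augmented fourth

Spelling the chord: F Ab C D.
The 3rd is Ab and the 6th is D.
4 letter names make it a fourth; at 6 semitones (a half step wider than perfect) the quality is augmented.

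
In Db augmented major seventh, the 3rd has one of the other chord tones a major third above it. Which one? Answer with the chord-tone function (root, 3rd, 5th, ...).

5th

Spelling the chord: Db F A C.
The 3rd is F. A major third above F is A.
A is the chord's 5th.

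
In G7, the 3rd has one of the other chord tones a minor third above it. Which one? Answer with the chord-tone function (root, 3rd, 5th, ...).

Spelling the chord: G B D F.
The 3rd is B. A minor third above B is D.
D is the chord's 5th.

5th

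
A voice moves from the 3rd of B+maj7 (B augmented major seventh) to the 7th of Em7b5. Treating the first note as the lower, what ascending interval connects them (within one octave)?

diminished octave

The 3rd of B+maj7 (B augmented major seventh) is D#; the 7th of Em7b5 is D.
8 letter names make it an octave; at 11 semitones (a half step narrower than perfect) the quality is diminished.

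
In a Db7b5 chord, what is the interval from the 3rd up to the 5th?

diminished third

Db7b5 is spelled Db F Abb Cb.
So we need the interval from F up to Abb.
F up to Abb is 2 semitones, a whole step narrower than a major third, so the interval is diminished.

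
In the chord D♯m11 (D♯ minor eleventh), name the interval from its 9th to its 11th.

minor third

Spelling the chord: D♯-F♯-A♯-C♯-E♯-G♯.
So we need the interval from E♯ up to G♯.
E♯ up to G♯ is 3 semitones, a half step narrower than a major third, so the interval is minor.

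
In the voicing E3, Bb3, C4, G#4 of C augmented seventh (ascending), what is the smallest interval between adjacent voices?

Adjacent intervals: E3→Bb3 = diminished fifth; Bb3→C4 = major second; C4→G#4 = augmented fifth.
The smallest is Bb3 to C4, a major second (2 semitones).

major 2nd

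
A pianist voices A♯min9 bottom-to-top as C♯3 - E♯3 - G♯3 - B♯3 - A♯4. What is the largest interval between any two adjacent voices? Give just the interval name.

minor seventh

Adjacent intervals: C♯3→E♯3 = major third; E♯3→G♯3 = minor third; G♯3→B♯3 = major third; B♯3→A♯4 = minor seventh.
The largest is B♯3 to A♯4, a minor seventh (10 semitones).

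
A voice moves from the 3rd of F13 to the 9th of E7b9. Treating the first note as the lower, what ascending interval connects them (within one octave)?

The 3rd of F13 is A; the 9th of E7b9 is F.
6 letter names make it a sixth; at 8 semitones (a half step narrower than major) the quality is minor.

minor sixth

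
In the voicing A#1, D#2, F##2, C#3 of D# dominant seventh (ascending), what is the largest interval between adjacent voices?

Adjacent intervals: A#1→D#2 = perfect fourth; D#2→F##2 = major third; F##2→C#3 = diminished fifth.
The largest is F##2 to C#3, a diminished fifth (6 semitones).

diminished 5th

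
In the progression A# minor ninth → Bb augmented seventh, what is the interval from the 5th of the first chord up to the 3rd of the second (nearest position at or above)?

The 5th of A# minor ninth is E#; the 3rd of Bb augmented seventh is D.
7 letter names make it a seventh; at 9 semitones (a whole step narrower than major) the quality is diminished.

diminished 7th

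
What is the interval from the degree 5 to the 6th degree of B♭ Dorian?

M2

Spelling B♭ Dorian: B♭ C D♭ E♭ F G A♭.
The degree 5 is F and the 6th scale degree is G.
From F to G is 2 semitones, exactly the major second.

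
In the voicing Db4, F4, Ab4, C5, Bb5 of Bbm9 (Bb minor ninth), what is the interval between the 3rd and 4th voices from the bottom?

major third

Those voices are Ab4 and C5.
Counting 3 letters and 4 half steps from Ab gives a major third.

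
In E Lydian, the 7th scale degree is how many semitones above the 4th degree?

5

The scale is E F♯ G♯ A♯ B C♯ D♯.
A♯ up to D♯ is a perfect fourth — 5 semitones.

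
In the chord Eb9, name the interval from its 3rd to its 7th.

d5

The chord tones of Eb dominant ninth are Eb–G–Bb–Db–F.
So we need the interval from G up to Db.
From G to Db: 6 semitones over a fifth = diminished.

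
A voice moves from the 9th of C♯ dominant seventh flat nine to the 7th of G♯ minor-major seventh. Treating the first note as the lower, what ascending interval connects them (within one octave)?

C♯ dominant seventh flat nine has D as its 9th, and G♯ minor-major seventh has F𝄪 as its 7th.
D up to F𝄪 is 5 semitones, a half step wider than a major third, so the interval is augmented.

augmented third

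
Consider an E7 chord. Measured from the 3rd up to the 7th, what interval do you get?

Spelling the chord: E G# B D.
That puts G# below D.
5 letter names make it a fifth; at 6 semitones (a half step narrower than perfect) the quality is diminished.

diminished fifth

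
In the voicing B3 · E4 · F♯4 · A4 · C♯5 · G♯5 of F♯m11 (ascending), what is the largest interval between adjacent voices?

Adjacent intervals: B3→E4 = perfect fourth; E4→F♯4 = major second; F♯4→A4 = minor third; A4→C♯5 = major third; C♯5→G♯5 = perfect fifth.
The largest is C♯5 to G♯5, a perfect fifth (7 semitones).

perfect fifth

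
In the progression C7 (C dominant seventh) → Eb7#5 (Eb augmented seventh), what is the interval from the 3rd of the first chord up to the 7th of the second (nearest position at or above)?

C7 (C dominant seventh) has E as its 3rd, and Eb7#5 (Eb augmented seventh) has Db as its 7th.
7 letter names make it a seventh; at 9 semitones (a whole step narrower than major) the quality is diminished.

diminished 7th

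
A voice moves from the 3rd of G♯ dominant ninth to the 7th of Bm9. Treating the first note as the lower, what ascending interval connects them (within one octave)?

diminished seventh

G♯ dominant ninth has B♯ as its 3rd, and Bm9 has A as its 7th.
B♯ up to A is 9 semitones, a whole step narrower than a major seventh, so the interval is diminished.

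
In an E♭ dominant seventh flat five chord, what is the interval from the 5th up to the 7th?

major third

E♭7b5: E♭, G, B𝄫, D♭.
That puts B𝄫 below D♭.
Counting 3 letters and 4 half steps from B𝄫 gives a major third.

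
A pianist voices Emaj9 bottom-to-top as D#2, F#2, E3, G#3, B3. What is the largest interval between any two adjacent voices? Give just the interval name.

minor seventh

Adjacent intervals: D#2→F#2 = minor third; F#2→E3 = minor seventh; E3→G#3 = major third; G#3→B3 = minor third.
The largest is F#2 to E3, a minor seventh (10 semitones).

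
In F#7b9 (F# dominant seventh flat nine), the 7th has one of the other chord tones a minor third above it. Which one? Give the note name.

G

F#7b9 (F# dominant seventh flat nine): F#–A#–C#–E–G.
The 7th is E. A minor third above E is G.
G is the chord's 9th.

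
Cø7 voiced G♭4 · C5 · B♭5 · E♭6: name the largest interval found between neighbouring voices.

Adjacent intervals: G♭4→C5 = augmented fourth; C5→B♭5 = minor seventh; B♭5→E♭6 = perfect fourth.
The largest is C5 to B♭5, a minor seventh (10 semitones).

minor seventh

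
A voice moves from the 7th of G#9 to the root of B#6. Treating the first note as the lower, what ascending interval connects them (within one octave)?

The 7th of G#9 is F#; the root of B#6 is B#.
From F# to B#: 6 semitones over a fourth = augmented.

augmented 4th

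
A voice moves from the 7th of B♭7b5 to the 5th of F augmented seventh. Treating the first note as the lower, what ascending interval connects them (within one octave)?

augmented third

B♭7b5 has A♭ as its 7th, and F augmented seventh has C♯ as its 5th.
A♭ up to C♯ is 5 semitones, a half step wider than a major third, so the interval is augmented.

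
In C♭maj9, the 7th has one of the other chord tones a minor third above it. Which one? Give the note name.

C♭maj9: C♭–E♭–G♭–B♭–D♭.
The 7th is B♭. A minor third above B♭ is D♭.
D♭ is the chord's 9th.

Db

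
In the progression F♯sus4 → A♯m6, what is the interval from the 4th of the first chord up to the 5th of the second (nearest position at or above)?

The 4th of F♯sus4 is B; the 5th of A♯m6 is E♯.
From B to E♯: 6 semitones over a fourth = augmented.

augmented fourth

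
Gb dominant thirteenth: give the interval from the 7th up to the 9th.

Gb13 (Gb dominant thirteenth) is spelled Gb–Bb–Db–Fb–Ab–Eb.
That puts Fb below Ab.
From Fb to Ab is 4 semitones, exactly the major third.

major 3rd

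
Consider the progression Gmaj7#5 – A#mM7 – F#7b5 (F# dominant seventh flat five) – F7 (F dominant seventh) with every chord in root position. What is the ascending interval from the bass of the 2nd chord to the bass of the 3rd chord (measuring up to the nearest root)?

minor sixth

The roots are A# and F#.
From A# to F#: 8 semitones over a sixth = minor.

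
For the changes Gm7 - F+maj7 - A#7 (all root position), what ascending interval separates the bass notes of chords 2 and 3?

The roots are F and A#.
F up to A# is 5 semitones, a half step wider than a major third, so the interval is augmented.

A3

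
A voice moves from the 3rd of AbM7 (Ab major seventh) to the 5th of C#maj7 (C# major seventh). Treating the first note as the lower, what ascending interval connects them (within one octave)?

The 3rd of AbM7 (Ab major seventh) is C; the 5th of C#maj7 (C# major seventh) is G#.
C up to G# is 8 semitones, a half step wider than a perfect fifth, so the interval is augmented.

augmented 5th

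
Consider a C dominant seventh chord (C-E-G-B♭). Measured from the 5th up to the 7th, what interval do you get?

The 5th is G and the 7th is B♭.
3 letter names make it a third; at 3 semitones (a half step narrower than major) the quality is minor.

minor 3rd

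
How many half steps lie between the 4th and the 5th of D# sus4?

D# sus4: D#, G#, A#.
G# to A# is a major second: 2 semitones.

2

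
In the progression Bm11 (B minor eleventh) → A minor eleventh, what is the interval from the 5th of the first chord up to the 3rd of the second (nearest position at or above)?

diminished 5th

Bm11 (B minor eleventh) has F♯ as its 5th, and A minor eleventh has C as its 3rd.
5 letter names make it a fifth; at 6 semitones (a half step narrower than perfect) the quality is diminished.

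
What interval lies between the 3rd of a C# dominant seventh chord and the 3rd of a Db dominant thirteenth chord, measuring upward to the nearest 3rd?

d2

The 3rd of C# dominant seventh is E#; the 3rd of Db dominant thirteenth is F.
E# up to F is 0 semitones, a whole step narrower than a major second, so the interval is diminished.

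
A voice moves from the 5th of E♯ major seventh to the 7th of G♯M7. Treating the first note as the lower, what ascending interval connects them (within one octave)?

perfect 5th

The 5th of E♯ major seventh is B♯; the 7th of G♯M7 is F𝄪.
B♯ up to F𝄪 spans 5 letter names and 7 semitones — a perfect fifth.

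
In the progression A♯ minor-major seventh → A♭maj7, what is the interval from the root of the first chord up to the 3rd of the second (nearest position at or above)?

A♯ minor-major seventh has A♯ as its root, and A♭maj7 has C as its 3rd.
From A♯ to C: 2 semitones over a third = diminished.

diminished third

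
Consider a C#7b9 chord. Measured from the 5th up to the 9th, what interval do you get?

C#7b9 (C# dominant seventh flat nine): C#, E#, G#, B, D.
That puts G# below D.
5 letter names make it a fifth; at 6 semitones (a half step narrower than perfect) the quality is diminished.

diminished 5th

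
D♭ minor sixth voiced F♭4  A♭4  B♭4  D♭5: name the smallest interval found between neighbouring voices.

major second

Adjacent intervals: F♭4→A♭4 = major third; A♭4→B♭4 = major second; B♭4→D♭5 = minor third.
The smallest is A♭4 to B♭4, a major second (2 semitones).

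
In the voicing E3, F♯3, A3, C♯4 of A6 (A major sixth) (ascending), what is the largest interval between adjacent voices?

major 3rd

Adjacent intervals: E3→F♯3 = major second; F♯3→A3 = minor third; A3→C♯4 = major third.
The largest is A3 to C♯4, a major third (4 semitones).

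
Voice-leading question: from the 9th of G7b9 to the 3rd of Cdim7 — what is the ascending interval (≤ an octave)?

G7b9 has Ab as its 9th, and Cdim7 has Eb as its 3rd.
Counting 5 letters and 7 half steps from Ab gives a perfect fifth.

perfect 5th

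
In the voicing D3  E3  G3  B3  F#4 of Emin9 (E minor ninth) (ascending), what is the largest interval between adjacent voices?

Adjacent intervals: D3→E3 = major second; E3→G3 = minor third; G3→B3 = major third; B3→F#4 = perfect fifth.
The largest is B3 to F#4, a perfect fifth (7 semitones).

perfect fifth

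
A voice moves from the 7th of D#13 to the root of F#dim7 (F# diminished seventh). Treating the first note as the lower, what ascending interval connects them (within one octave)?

The 7th of D#13 is C#; the root of F#dim7 (F# diminished seventh) is F#.
Counting 4 letters and 5 half steps from C# gives a perfect fourth.

perfect fourth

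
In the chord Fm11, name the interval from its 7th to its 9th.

major 3rd

The chord tones of F minor eleventh are F–Ab–C–Eb–G–Bb.
7th = Eb; 9th = G.
Counting 3 letters and 4 half steps from Eb gives a major third.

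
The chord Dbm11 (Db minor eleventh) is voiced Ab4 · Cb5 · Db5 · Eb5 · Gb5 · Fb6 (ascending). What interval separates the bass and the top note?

m13

The outer voices are Ab4 and Fb6.
Ab up to Fb is 20 semitones, a half step narrower than a major thirteenth, so the interval is minor.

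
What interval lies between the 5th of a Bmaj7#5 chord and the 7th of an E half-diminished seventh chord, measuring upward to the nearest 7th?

diminished sixth

Bmaj7#5 has F𝄪 as its 5th, and E half-diminished seventh has D as its 7th.
F𝄪 up to D is 7 semitones, a whole step narrower than a major sixth, so the interval is diminished.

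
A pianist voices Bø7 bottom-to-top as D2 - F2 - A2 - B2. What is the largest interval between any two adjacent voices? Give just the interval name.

Adjacent intervals: D2→F2 = minor third; F2→A2 = major third; A2→B2 = major second.
The largest is F2 to A2, a major third (4 semitones).

M3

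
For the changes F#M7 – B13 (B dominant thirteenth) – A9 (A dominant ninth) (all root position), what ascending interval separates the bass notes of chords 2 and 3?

The roots are B and A.
7 letter names make it a seventh; at 10 semitones (a half step narrower than major) the quality is minor.

minor seventh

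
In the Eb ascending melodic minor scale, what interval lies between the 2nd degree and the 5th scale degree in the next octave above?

P11

Spelling the Eb ascending melodic minor scale: Eb F Gb Ab Bb C D.
So we need the interval from F up to Bb.
From F to Bb is 17 semitones, exactly the perfect eleventh.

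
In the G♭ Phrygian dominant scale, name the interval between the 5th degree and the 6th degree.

minor second

Spelling the G♭ Phrygian dominant scale: G♭ A𝄫 B♭ C♭ D♭ E𝄫 F♭.
So we need the interval from D♭ up to E𝄫.
D♭ up to E𝄫 is 1 semitone, a half step narrower than a major second, so the interval is minor.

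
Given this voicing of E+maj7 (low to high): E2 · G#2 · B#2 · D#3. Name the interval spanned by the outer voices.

major seventh

The outer voices are E2 and D#3.
From E to D# is 11 semitones, exactly the major seventh.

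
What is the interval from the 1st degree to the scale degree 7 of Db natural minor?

The scale runs Db Eb Fb Gb Ab Bbb Cb.
The 1st degree is Db and the 7th scale degree is Cb.
From Db to Cb: 10 semitones over a seventh = minor.

minor seventh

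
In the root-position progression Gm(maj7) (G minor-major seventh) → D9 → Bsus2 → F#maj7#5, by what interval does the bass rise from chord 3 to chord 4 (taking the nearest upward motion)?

perfect fifth

The roots are B and F#.
From B to F# is 7 semitones, exactly the perfect fifth.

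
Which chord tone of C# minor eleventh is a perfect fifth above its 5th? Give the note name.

C#m11: C# E G# B D# F#.
The 5th is G#. A perfect fifth above G# is D#.
D# is the chord's 9th.

D#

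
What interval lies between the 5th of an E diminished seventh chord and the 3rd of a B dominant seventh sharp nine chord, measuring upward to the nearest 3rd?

augmented third

E diminished seventh has Bb as its 5th, and B dominant seventh sharp nine has D# as its 3rd.
From Bb to D#: 5 semitones over a third = augmented.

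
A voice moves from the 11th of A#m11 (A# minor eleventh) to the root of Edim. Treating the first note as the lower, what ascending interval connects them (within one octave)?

A#m11 (A# minor eleventh) has D# as its 11th, and Edim has E as its root.
2 letter names make it a second; at 1 semitone (a half step narrower than major) the quality is minor.

minor second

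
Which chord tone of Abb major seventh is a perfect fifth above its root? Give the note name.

Ebb

The chord tones of Abb major seventh are Abb, Cb, Ebb, Gb.
The root is Abb. A perfect fifth above Abb is Ebb.
Ebb is the chord's 5th.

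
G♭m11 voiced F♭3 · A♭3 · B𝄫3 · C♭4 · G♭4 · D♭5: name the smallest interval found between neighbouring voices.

Adjacent intervals: F♭3→A♭3 = major third; A♭3→B𝄫3 = minor second; B𝄫3→C♭4 = major second; C♭4→G♭4 = perfect fifth; G♭4→D♭5 = perfect fifth.
The smallest is A♭3 to B𝄫3, a minor second (1 semitone).

m2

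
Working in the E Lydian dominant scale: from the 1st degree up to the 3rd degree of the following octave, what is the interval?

major tenth

E lydian dominant: E F♯ G♯ A♯ B C♯ D.
The 1st degree is E and the scale degree 3 (up an octave) is G♯.
From E to G♯ is 16 semitones, exactly the major tenth.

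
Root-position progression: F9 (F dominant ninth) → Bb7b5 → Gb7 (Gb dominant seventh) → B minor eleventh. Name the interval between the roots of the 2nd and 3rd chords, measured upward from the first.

minor 6th

The roots are Bb and Gb.
6 letter names make it a sixth; at 8 semitones (a half step narrower than major) the quality is minor.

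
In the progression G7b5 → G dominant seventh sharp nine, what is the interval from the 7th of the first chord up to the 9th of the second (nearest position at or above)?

augmented third

G7b5 has F as its 7th, and G dominant seventh sharp nine has A# as its 9th.
F up to A# is 5 semitones, a half step wider than a major third, so the interval is augmented.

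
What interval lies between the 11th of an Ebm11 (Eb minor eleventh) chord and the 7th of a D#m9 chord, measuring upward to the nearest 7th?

augmented third

Ebm11 (Eb minor eleventh) has Ab as its 11th, and D#m9 has C# as its 7th.
From Ab to C#: 5 semitones over a third = augmented.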